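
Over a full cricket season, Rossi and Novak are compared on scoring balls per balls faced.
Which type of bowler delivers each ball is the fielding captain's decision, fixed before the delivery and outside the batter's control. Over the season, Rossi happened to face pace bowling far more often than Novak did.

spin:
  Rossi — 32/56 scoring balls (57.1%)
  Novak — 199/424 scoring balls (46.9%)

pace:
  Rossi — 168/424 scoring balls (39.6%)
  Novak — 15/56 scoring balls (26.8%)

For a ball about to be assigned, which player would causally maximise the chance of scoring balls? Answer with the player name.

Rossi

Bowling type is set before the player has any effect — it is not caused by the player — and it independently drives the outcome. That makes it a confounder, so the causal comparison is within bowling type levels.
Within each level — spin: 57.1% vs 46.9%; pace: 39.6% vs 26.8% — Rossi is higher every time.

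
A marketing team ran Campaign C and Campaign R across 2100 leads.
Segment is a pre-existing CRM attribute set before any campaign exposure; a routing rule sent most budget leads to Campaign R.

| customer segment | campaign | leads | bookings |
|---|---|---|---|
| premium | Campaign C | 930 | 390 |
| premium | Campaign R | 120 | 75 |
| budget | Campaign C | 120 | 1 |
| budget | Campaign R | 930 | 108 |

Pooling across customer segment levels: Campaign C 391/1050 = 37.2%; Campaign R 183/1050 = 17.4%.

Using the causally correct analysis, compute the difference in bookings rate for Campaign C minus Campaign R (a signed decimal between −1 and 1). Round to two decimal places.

-0.16

Customer segment is set before the campaign has any effect — it is not caused by the campaign — and it independently drives the outcome. That makes it a confounder, so the causal comparison is within customer segment levels.
Adjusting over the population distribution of customer segment: 0.500·(0.419−0.625) + 0.500·(0.008−0.116) = -0.157.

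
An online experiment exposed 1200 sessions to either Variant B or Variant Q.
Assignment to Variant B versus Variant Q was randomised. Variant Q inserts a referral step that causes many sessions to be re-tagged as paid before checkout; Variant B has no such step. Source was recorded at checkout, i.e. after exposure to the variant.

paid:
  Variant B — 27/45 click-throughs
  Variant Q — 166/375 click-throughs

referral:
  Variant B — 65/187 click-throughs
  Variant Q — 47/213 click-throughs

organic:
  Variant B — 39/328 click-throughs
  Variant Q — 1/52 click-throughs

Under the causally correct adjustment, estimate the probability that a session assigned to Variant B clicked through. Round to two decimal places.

0.23

Because the variant influences traffic source, traffic source is a post-treatment mediator, not a confounder. Stratifying on it would bias the estimate; the causal effect is the crude pooled difference.
So P(outcome | do(Variant B)) is just the pooled rate for Variant B: 131/560 = 0.234.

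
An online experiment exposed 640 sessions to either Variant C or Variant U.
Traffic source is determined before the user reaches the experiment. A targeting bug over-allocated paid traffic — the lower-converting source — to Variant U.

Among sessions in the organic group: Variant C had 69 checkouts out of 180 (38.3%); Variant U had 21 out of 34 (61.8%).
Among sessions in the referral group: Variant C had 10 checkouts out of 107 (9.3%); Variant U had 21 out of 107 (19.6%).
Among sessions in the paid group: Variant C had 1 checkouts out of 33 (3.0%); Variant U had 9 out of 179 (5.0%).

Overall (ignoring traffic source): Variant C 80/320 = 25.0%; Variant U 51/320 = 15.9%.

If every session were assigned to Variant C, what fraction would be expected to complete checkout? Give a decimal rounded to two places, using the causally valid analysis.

Traffic source is set before the variant has any effect — it is not caused by the variant — and it independently drives the outcome. That makes it a confounder, so the causal comparison is within traffic source levels.
Standardising Variant C to the population traffic source mix: 0.334·69/180 + 0.334·10/107 + 0.331·1/33 = 0.169.

0.17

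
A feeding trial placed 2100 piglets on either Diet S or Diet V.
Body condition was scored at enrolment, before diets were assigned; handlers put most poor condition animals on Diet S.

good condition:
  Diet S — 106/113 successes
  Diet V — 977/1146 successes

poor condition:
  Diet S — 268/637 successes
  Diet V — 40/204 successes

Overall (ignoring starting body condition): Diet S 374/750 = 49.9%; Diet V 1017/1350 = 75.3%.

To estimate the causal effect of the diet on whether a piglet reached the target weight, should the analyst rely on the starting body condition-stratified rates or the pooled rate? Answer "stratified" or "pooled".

stratified

Since starting body condition is a pre-existing factor (not a product of the diet) and it affects the outcome on its own, it is a confounder. The stratified rates, not the pooled rate, identify the causal effect.
Within each level — good condition: 93.8% vs 85.3%; poor condition: 42.1% vs 19.6% — Diet S is higher every time.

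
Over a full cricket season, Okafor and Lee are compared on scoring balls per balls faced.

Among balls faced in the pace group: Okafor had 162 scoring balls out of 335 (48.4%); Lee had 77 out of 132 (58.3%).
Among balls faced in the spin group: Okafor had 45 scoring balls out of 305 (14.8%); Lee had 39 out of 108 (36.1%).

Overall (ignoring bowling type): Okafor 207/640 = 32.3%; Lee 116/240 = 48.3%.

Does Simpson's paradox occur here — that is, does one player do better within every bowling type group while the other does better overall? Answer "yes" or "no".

Within each bowling type level (pace 48.4% vs 58.3%; spin 14.8% vs 36.1%), Lee has the higher rate every time. Pooled: 32.3% vs 48.3% — Lee has the higher rate overall. They agree.

no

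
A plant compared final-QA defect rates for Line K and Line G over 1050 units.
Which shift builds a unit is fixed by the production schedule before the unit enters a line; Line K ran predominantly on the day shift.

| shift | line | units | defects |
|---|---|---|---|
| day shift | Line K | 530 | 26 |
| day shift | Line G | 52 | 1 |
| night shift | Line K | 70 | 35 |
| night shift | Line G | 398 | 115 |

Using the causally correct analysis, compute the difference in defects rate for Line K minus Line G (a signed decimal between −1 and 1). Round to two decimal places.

+0.11

Shift differs across lines for reasons unrelated to any effect of the line itself, and it separately predicts the outcome — a classic confounder. We must compare within shift levels.
Adjusting over the population distribution of shift: 0.554·(0.049−0.019) + 0.446·(0.500−0.289) = +0.111.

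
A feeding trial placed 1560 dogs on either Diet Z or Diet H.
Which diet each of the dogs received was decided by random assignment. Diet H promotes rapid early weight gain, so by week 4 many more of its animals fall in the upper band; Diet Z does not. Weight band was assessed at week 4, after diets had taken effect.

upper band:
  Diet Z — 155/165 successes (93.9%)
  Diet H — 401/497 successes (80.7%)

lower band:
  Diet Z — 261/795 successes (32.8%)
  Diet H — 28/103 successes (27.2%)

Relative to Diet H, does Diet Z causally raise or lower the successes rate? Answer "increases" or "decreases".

decreases

The stratified and pooled comparisons disagree (Diet Z wins within each week-4 weight band; Diet H wins overall), so the answer turns on the causal role of week-4 weight band.
The distribution of week-4 weight band is itself part of what the diet does — it is an intermediate outcome. Holding it fixed would remove that part of the effect; the total effect is the pooled difference.
Pooled: Diet Z 43.3% vs Diet H 71.5%; Diet H is higher overall.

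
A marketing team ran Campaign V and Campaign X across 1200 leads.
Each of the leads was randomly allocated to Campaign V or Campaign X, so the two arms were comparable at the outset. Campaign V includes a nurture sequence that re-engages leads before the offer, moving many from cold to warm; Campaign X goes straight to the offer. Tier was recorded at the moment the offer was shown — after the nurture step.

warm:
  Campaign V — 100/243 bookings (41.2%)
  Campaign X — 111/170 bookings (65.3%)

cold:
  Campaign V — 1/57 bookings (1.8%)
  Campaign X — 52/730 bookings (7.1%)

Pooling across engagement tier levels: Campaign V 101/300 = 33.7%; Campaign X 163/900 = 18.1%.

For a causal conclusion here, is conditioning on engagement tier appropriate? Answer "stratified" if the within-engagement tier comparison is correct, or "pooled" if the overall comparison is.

pooled

Campaign X is higher inside every engagement tier stratum but Campaign V is higher in aggregate. Whether to stratify depends on how engagement tier relates to the campaign.
The distribution of engagement tier is itself part of what the campaign does — it is an intermediate outcome. Holding it fixed would remove that part of the effect; the total effect is the pooled difference.
Pooled: Campaign V 33.7% vs Campaign X 18.1%; Campaign V is higher overall.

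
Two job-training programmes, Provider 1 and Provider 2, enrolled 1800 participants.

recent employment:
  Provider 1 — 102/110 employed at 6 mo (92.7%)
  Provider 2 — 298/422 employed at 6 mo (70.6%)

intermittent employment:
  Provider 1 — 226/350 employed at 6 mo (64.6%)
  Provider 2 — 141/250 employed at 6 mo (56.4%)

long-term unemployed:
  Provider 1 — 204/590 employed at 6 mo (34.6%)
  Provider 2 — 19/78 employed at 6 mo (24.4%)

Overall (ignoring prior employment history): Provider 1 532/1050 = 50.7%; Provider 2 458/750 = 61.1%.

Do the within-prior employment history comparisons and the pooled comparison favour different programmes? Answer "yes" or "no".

yes

Within each prior employment history level (recent employment 92.7% vs 70.6%; intermittent employment 64.6% vs 56.4%; long-term unemployed 34.6% vs 24.4%), Provider 1 has the higher rate every time. Pooled: 50.7% vs 61.1% — Provider 2 has the higher rate overall. The two comparisons disagree.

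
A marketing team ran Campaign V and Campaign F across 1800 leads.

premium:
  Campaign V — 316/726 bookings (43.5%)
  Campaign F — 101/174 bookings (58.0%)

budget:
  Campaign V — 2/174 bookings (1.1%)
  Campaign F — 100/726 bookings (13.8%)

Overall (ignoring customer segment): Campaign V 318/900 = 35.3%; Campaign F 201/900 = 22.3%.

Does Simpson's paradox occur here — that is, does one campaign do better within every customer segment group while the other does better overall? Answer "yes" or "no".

Within each customer segment level (premium 43.5% vs 58.0%; budget 1.1% vs 13.8%), Campaign F has the higher rate every time. Pooled: 35.3% vs 22.3% — Campaign V has the higher rate overall. The two comparisons disagree.

yes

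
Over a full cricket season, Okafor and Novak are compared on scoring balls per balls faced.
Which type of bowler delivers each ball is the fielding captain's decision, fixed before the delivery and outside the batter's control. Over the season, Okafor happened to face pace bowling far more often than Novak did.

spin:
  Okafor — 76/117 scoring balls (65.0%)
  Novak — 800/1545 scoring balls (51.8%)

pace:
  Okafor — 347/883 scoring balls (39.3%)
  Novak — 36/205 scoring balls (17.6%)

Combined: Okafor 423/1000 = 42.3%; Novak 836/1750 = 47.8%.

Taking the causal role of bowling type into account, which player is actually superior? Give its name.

Okafor

The bowling type-specific comparison favours Okafor throughout, but the pooled figures favour Novak. The question is whether to condition on bowling type.
Since bowling type is a pre-existing factor (not a product of the player) and it affects the outcome on its own, it is a confounder. The stratified rates, not the pooled rate, identify the causal effect.
Within each level — spin: 65.0% vs 51.8%; pace: 39.3% vs 17.6% — Okafor is higher every time.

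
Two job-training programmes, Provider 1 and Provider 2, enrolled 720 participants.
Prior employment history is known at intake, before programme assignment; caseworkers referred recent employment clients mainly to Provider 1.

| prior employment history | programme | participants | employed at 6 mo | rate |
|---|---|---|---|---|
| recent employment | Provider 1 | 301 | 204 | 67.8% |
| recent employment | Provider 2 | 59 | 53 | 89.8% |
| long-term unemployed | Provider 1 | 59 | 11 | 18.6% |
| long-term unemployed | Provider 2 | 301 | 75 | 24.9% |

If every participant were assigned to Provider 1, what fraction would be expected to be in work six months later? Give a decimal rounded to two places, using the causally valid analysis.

0.43

The imbalance in prior employment history arose from how participants were allocated, not from anything the programme did; and prior employment history independently affects the outcome. The pooled gap is confounded — condition on prior employment history.
Standardising Provider 1 to the population prior employment history mix: 0.500·204/301 + 0.500·11/59 = 0.432.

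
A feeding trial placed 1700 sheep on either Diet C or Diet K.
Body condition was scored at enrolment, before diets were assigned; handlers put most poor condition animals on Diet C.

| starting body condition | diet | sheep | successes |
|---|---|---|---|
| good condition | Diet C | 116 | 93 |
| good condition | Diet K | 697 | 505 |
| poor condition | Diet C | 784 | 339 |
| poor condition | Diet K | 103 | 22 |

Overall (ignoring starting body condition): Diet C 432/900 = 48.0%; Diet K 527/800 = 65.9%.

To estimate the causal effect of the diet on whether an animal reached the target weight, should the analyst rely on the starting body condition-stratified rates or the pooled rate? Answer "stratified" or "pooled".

stratified

Diet C is higher inside every starting body condition stratum but Diet K is higher in aggregate. Whether to stratify depends on how starting body condition relates to the diet.
Here starting body condition is a common cause — it drives both which diet a case falls under and the outcome. The crude comparison mixes populations; the stratum-specific rates are the causally relevant ones.
Within each level — good condition: 80.2% vs 72.5%; poor condition: 43.2% vs 21.4% — Diet C is higher every time.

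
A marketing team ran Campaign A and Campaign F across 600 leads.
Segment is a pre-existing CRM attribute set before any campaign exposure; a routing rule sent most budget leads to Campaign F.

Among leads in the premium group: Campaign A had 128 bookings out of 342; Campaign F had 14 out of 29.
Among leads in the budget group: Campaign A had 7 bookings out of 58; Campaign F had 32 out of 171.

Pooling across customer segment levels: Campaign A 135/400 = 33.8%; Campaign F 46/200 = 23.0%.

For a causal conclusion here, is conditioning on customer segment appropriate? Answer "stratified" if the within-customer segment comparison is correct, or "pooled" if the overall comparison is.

Campaign F is higher inside every customer segment stratum but Campaign A is higher in aggregate. Whether to stratify depends on how customer segment relates to the campaign.
Nothing the campaign does changes customer segment; the imbalance is an allocation artefact. With customer segment also predicting the outcome, the pooled figure is confounded, and the within-stratum comparison is the causal one.
Within each level — premium: 37.4% vs 48.3%; budget: 12.1% vs 18.7% — Campaign F is higher every time.

stratified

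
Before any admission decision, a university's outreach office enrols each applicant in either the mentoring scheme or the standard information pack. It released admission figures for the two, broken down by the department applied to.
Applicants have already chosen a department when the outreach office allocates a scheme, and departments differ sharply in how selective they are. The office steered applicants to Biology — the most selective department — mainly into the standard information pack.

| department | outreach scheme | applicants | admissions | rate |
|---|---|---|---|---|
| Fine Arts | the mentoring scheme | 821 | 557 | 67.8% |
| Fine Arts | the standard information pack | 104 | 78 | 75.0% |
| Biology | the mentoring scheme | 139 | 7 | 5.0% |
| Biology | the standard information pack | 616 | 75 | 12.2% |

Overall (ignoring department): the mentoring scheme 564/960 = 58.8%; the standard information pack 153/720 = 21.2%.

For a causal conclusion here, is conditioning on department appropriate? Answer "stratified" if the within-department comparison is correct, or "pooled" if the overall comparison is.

stratified

Since department is a pre-existing factor (not a product of the outreach scheme) and it affects the outcome on its own, it is a confounder. The stratified rates, not the pooled rate, identify the causal effect.
Within each level — Fine Arts: 67.8% vs 75.0%; Biology: 5.0% vs 12.2% — the standard information pack is higher every time.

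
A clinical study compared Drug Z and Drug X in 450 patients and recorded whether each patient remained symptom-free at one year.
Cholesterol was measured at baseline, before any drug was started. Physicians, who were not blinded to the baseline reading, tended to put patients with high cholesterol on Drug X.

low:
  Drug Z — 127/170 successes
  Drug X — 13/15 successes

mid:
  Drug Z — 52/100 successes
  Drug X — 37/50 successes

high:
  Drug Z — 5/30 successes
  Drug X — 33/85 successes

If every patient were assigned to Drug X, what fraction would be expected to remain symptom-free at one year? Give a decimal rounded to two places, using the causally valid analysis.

Cholesterol satisfies the back-door criterion: it is not a descendant of the drug, and it blocks the spurious path from drug to outcome. Adjusting for it (i.e., using the within-cholesterol rates) gives the causal effect.
Standardising Drug X to the population cholesterol mix: 0.411·13/15 + 0.333·37/50 + 0.256·33/85 = 0.702.

0.70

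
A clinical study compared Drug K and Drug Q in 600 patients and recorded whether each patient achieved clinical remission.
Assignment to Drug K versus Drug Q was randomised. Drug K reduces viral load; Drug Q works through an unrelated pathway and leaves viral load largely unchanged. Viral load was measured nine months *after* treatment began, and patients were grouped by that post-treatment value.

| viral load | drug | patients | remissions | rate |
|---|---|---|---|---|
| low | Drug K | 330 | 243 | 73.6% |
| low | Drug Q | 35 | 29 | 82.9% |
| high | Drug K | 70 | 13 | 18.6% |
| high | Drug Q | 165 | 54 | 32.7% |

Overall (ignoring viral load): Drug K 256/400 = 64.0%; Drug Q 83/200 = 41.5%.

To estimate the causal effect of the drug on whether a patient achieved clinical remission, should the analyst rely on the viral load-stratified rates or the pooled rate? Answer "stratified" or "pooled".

pooled

Viral load here is a post-treatment variable shaped by the drug; conditioning on it would introduce bias rather than remove it. The overall comparison is the causal one.
Pooled: Drug K 64.0% vs Drug Q 41.5%; Drug K is higher overall.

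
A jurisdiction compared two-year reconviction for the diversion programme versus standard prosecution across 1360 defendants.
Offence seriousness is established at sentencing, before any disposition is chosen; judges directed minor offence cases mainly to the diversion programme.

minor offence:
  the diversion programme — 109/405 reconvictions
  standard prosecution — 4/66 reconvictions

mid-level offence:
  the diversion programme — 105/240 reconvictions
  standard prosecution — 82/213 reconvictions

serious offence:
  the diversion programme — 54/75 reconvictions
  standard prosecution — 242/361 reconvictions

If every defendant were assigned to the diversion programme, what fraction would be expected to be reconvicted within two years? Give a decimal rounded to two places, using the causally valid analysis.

0.47

Nothing the disposition does changes offence seriousness; the imbalance is an allocation artefact. With offence seriousness also predicting the outcome, the pooled figure is confounded, and the within-stratum comparison is the causal one.
Standardising the diversion programme to the population offence seriousness mix: 0.346·109/405 + 0.333·105/240 + 0.321·54/75 = 0.470.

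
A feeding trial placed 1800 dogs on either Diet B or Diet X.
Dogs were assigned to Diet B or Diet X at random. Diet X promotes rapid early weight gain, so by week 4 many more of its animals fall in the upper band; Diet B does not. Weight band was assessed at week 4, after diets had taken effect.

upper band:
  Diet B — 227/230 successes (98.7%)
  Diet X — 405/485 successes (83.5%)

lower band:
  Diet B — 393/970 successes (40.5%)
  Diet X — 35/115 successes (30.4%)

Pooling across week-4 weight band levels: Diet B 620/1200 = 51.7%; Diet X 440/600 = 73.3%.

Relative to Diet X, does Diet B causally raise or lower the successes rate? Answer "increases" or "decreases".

decreases

Week-4 weight band lies on the pathway diet → week-4 weight band → outcome, so adjusting for it blocks the indirect effect. For the total causal effect of diet, use the unadjusted pooled rates.
Pooled: Diet B 51.7% vs Diet X 73.3%; Diet X is higher overall.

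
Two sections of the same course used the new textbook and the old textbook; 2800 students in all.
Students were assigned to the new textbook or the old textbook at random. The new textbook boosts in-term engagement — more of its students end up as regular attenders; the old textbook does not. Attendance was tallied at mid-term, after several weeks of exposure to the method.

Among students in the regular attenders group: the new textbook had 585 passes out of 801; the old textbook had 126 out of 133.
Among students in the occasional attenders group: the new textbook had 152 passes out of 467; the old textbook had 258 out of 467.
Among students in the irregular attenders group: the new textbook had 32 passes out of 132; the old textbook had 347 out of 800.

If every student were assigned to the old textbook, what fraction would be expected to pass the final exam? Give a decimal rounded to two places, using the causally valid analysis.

The stratified and pooled comparisons disagree (the old textbook wins within each mid-term attendance; the new textbook wins overall), so the answer turns on the causal role of mid-term attendance.
Mid-term attendance here is a post-treatment variable shaped by the teaching method; conditioning on it would introduce bias rather than remove it. The overall comparison is the causal one.
So P(outcome | do(the old textbook)) is just the pooled rate for the old textbook: 731/1400 = 0.522.

0.52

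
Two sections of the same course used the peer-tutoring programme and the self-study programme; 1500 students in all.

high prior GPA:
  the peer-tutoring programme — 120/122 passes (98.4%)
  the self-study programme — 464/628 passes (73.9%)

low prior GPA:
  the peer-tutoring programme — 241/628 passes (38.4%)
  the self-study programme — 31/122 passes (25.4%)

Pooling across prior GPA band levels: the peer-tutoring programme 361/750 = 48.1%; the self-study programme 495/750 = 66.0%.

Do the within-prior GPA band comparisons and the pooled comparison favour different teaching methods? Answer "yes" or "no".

yes

Within each prior GPA band level (high prior GPA 98.4% vs 73.9%; low prior GPA 38.4% vs 25.4%), the peer-tutoring programme has the higher rate every time. Pooled: 48.1% vs 66.0% — the self-study programme has the higher rate overall. The two comparisons disagree.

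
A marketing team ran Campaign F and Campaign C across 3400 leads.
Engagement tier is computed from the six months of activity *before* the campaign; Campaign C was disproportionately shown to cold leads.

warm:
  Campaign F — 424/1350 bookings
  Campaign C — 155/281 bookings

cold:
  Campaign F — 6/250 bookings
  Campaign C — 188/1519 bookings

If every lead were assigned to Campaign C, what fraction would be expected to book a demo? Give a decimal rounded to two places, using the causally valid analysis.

The engagement tier-specific comparison favours Campaign C throughout, but the pooled figures favour Campaign F. The question is whether to condition on engagement tier.
Engagement tier is set before the campaign has any effect — it is not caused by the campaign — and it independently drives the outcome. That makes it a confounder, so the causal comparison is within engagement tier levels.
Standardising Campaign C to the population engagement tier mix: 0.480·155/281 + 0.520·188/1519 = 0.329.

0.33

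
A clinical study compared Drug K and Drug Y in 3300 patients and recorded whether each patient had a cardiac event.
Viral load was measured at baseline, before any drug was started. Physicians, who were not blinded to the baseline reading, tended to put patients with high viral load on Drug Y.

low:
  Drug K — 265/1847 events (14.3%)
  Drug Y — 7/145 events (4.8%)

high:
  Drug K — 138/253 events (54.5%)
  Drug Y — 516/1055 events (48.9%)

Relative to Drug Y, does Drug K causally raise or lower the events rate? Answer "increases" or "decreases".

increases

Viral load differs across drugs for reasons unrelated to any effect of the drug itself, and it separately predicts the outcome — a classic confounder. We must compare within viral load levels.
Within each level — low: 14.3% vs 4.8%; high: 54.5% vs 48.9% — Drug Y is lower every time.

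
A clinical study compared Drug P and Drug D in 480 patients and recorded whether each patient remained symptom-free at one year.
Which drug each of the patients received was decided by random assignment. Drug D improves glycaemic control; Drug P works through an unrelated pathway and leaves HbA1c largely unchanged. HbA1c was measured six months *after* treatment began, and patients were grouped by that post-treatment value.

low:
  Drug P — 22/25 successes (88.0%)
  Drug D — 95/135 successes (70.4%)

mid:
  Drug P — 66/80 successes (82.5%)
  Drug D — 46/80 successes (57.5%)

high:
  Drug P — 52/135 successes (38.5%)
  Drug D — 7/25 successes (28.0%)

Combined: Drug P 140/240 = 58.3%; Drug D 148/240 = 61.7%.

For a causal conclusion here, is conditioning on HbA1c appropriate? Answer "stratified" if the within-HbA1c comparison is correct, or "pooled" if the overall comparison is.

pooled

Drug P is higher inside every HbA1c stratum but Drug D is higher in aggregate. Whether to stratify depends on how HbA1c relates to the drug.
HbA1c here is a post-treatment variable shaped by the drug; conditioning on it would introduce bias rather than remove it. The overall comparison is the causal one.
Pooled: Drug P 58.3% vs Drug D 61.7%; Drug D is higher overall.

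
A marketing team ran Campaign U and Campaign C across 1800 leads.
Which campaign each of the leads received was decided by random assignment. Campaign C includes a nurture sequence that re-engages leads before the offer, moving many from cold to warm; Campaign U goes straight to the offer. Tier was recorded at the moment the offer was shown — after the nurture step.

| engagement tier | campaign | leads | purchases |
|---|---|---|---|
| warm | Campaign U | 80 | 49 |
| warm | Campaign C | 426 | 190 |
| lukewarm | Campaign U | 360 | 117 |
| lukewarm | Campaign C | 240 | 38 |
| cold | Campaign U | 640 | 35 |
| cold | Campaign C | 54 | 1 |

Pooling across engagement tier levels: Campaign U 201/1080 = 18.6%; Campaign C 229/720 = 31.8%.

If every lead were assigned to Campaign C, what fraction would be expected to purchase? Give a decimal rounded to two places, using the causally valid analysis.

0.32

The distribution of engagement tier is itself part of what the campaign does — it is an intermediate outcome. Holding it fixed would remove that part of the effect; the total effect is the pooled difference.
So P(outcome | do(Campaign C)) is just the pooled rate for Campaign C: 229/720 = 0.318.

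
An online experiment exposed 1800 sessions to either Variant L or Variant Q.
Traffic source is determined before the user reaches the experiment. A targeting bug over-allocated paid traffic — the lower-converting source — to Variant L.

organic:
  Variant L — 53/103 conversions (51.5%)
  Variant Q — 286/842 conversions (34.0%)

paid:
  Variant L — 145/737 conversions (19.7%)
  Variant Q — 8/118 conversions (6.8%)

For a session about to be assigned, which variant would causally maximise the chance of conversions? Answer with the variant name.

The imbalance in traffic source arose from how sessions were allocated, not from anything the variant did; and traffic source independently affects the outcome. The pooled gap is confounded — condition on traffic source.
Within each level — organic: 51.5% vs 34.0%; paid: 19.7% vs 6.8% — Variant L is higher every time.

Variant L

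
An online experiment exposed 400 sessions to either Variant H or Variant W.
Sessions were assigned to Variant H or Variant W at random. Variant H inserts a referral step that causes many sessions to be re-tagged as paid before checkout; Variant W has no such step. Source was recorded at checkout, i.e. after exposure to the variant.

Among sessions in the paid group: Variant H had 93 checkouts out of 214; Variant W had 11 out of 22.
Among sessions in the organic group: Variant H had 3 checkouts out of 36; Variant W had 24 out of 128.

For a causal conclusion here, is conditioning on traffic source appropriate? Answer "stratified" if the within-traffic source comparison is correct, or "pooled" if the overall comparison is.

pooled

Variant W is higher inside every traffic source stratum but Variant H is higher in aggregate. Whether to stratify depends on how traffic source relates to the variant.
Stratifying would compare variants among sessions the variants themselves sorted into traffic source groups — a form of selection on an intermediate. The unconditioned pooled rates give the total causal effect.
Pooled: Variant H 38.4% vs Variant W 23.3%; Variant H is higher overall.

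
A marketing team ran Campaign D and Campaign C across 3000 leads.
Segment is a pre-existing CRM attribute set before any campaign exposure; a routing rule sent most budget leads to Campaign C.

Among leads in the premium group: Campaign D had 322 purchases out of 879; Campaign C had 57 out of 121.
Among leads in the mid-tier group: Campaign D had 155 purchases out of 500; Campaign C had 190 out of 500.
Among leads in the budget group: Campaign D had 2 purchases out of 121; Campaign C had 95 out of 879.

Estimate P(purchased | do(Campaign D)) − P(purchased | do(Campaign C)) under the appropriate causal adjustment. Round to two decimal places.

Within every customer segment level Campaign C has the higher rate, yet pooled Campaign D does — Simpson's reversal.
The imbalance in customer segment arose from how leads were allocated, not from anything the campaign did; and customer segment independently affects the outcome. The pooled gap is confounded — condition on customer segment.
Adjusting over the population distribution of customer segment: 0.333·(0.366−0.471) + 0.333·(0.310−0.380) + 0.333·(0.017−0.108) = -0.089.

-0.09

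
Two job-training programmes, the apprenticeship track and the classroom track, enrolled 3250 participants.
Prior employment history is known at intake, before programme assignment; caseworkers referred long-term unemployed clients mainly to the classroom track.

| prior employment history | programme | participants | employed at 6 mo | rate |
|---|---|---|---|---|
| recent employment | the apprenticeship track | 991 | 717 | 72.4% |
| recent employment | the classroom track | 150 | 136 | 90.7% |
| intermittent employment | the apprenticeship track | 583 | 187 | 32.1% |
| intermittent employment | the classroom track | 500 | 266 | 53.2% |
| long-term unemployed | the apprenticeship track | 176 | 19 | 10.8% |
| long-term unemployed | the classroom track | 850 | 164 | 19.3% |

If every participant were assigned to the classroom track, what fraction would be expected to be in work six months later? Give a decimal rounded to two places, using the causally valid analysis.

Within every prior employment history level the classroom track has the higher rate, yet pooled the apprenticeship track does — Simpson's reversal.
The imbalance in prior employment history arose from how participants were allocated, not from anything the programme did; and prior employment history independently affects the outcome. The pooled gap is confounded — condition on prior employment history.
Standardising the classroom track to the population prior employment history mix: 0.351·136/150 + 0.333·266/500 + 0.316·164/850 = 0.556.

0.56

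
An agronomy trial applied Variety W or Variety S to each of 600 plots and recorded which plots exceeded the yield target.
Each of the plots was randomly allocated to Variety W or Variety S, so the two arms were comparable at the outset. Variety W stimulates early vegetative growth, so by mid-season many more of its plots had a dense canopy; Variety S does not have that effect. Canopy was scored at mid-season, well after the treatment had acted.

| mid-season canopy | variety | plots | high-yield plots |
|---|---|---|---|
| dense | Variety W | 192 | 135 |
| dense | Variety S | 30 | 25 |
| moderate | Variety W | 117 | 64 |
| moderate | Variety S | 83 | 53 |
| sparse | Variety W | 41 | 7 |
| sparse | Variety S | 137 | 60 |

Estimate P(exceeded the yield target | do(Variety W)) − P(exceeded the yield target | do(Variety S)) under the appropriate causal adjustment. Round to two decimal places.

+0.04

The mid-season canopy-specific comparison favours Variety S throughout, but the pooled figures favour Variety W. The question is whether to condition on mid-season canopy.
Because the variety influences mid-season canopy, mid-season canopy is a post-treatment mediator, not a confounder. Stratifying on it would bias the estimate; the causal effect is the crude pooled difference.
The causal difference is the pooled difference: 0.589 − 0.552 = +0.037.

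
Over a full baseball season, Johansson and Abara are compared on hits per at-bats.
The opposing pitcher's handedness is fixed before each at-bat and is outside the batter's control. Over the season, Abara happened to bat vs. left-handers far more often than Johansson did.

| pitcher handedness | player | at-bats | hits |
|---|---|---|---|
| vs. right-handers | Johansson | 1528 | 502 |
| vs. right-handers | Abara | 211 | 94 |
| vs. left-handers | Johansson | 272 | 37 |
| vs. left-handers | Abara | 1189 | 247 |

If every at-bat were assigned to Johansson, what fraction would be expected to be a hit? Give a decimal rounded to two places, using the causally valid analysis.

0.24

Within every pitcher handedness level Abara has the higher rate, yet pooled Johansson does — Simpson's reversal.
Here pitcher handedness is a common cause — it drives both which player a case falls under and the outcome. The crude comparison mixes populations; the stratum-specific rates are the causally relevant ones.
Standardising Johansson to the population pitcher handedness mix: 0.543·502/1528 + 0.457·37/272 = 0.241.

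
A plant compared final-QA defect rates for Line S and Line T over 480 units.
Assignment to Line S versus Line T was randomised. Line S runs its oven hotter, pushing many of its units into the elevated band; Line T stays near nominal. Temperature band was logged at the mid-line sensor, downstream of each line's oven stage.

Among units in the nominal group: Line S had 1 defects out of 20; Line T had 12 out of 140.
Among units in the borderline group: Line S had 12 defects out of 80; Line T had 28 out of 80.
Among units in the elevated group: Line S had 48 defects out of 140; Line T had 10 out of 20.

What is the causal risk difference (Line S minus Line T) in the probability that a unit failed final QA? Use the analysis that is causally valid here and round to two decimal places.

+0.05

Within every in-process temperature band level Line S has the lower rate, yet pooled Line T does — Simpson's reversal.
In-process temperature band here is a post-treatment variable shaped by the line; conditioning on it would introduce bias rather than remove it. The overall comparison is the causal one.
The causal difference is the pooled difference: 0.254 − 0.208 = +0.046.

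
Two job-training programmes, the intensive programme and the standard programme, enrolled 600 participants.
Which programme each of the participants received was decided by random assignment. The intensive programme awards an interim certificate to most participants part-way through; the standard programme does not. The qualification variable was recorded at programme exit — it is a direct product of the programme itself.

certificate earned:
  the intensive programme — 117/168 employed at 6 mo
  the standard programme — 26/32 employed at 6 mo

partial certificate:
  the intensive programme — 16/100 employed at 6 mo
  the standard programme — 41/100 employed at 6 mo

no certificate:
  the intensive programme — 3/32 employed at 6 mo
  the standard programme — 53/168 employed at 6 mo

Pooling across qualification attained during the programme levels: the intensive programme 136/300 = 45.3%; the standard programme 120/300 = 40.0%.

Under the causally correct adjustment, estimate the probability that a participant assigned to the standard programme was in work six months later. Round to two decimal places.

0.40

Within every qualification attained during the programme level the standard programme has the higher rate, yet pooled the intensive programme does — Simpson's reversal.
The distribution of qualification attained during the programme is itself part of what the programme does — it is an intermediate outcome. Holding it fixed would remove that part of the effect; the total effect is the pooled difference.
So P(outcome | do(the standard programme)) is just the pooled rate for the standard programme: 120/300 = 0.400.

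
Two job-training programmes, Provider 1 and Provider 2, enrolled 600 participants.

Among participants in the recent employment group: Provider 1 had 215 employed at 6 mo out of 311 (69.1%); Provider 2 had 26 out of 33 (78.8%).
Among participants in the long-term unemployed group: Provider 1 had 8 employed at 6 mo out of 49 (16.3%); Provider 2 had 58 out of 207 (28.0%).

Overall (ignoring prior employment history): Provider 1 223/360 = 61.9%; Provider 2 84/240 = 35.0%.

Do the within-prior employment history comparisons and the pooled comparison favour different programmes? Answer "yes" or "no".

yes

Within each prior employment history level (recent employment 69.1% vs 78.8%; long-term unemployed 16.3% vs 28.0%), Provider 2 has the higher rate every time. Pooled: 61.9% vs 35.0% — Provider 1 has the higher rate overall. The two comparisons disagree.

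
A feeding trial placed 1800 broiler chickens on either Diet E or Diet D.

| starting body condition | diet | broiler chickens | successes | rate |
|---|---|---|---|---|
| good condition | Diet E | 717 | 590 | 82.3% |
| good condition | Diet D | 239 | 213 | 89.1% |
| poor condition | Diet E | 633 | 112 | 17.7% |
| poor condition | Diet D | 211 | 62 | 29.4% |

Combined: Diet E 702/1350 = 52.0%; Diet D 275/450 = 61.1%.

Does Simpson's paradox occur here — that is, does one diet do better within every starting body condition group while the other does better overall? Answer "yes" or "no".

Within each starting body condition level (good condition 82.3% vs 89.1%; poor condition 17.7% vs 29.4%), Diet D has the higher rate every time. Pooled: 52.0% vs 61.1% — Diet D has the higher rate overall. They agree.

no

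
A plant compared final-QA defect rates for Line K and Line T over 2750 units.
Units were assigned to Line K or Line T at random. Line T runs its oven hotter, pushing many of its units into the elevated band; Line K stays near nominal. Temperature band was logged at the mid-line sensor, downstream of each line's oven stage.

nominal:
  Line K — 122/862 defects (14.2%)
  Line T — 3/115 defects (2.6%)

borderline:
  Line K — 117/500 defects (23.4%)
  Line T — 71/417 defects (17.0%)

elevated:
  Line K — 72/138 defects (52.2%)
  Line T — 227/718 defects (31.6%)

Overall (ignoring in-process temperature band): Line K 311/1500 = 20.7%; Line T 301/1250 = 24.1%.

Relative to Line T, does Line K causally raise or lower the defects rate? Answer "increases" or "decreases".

Within every in-process temperature band level Line T has the lower rate, yet pooled Line K does — Simpson's reversal.
Because the line influences in-process temperature band, in-process temperature band is a post-treatment mediator, not a confounder. Stratifying on it would bias the estimate; the causal effect is the crude pooled difference.
Pooled: Line K 20.7% vs Line T 24.1%; Line K is lower overall.

decreases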